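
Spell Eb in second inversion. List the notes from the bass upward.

Bb, Eb, G

In root position, Eb is Eb–G–Bb.
Second inversion puts the fifth (Bb) in the bass.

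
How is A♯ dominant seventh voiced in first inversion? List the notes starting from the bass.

In root position, A♯ dominant seventh is A-sharp–C-double-sharp–E-sharp–G-sharp.
First inversion puts the third (C-double-sharp) in the bass.

C-double-sharp, E-sharp, G-sharp, A-sharp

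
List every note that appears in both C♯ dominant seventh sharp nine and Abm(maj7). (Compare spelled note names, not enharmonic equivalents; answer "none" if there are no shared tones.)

C♯ dominant seventh sharp nine = C#, E#, G#, B, D##.
Abm(maj7) = Ab, Cb, Eb, G.
Shared: none.

none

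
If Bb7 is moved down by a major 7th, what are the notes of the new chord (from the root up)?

A major 7th down from Bb is Cb, so the new chord is Cb dominant seventh.
- root: Cb
- major 3rd: Eb
- perfect 5th: Gb
- minor 7th: Bbb

Cb, Eb, Gb, Bbb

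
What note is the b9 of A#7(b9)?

B

Root of A#7(b9) = A#. The 9th is a minor 9th: A# up a minor 9th → B.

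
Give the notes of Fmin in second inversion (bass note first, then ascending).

Fmin = F–Ab–C; second inversion → fifth (C) lowest.

C, F, Ab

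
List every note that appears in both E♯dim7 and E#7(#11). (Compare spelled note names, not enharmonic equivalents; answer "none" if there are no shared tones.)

E♯dim7 = E#, G#, B, D.
E#7(#11) = E#, G##, B#, D#, A##.
Shared: E#.

E#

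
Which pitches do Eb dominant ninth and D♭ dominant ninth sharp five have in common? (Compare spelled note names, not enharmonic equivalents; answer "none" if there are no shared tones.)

E-flat, D-flat, F

Eb dominant ninth = E-flat, G, B-flat, D-flat, F.
D♭ dominant ninth sharp five = D-flat, F, A, C-flat, E-flat.
Shared: E-flat, D-flat, F.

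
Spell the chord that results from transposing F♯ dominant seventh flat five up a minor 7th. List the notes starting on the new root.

E  G-sharp  B-flat  D

A minor 7th up from F-sharp is E, so the new chord is E dominant seventh flat five.
Root: E
Major 3rd (3rd): G-sharp
Diminished 5th (5th): B-flat
Minor 7th (7th): D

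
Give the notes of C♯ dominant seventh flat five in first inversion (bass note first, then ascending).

E-sharp  G  B  C-sharp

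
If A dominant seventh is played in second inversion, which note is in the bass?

A dominant seventh in root position is A–C-sharp–E–G.
Second inversion places the fifth in the bass, which is E.

E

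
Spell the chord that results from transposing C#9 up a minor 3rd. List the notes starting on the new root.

E, G#, B, D, F#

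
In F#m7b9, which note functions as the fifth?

Root of F#m7b9 = F♯. The 5th is a perfect 5th: F♯ up a perfect 5th → C♯.

C♯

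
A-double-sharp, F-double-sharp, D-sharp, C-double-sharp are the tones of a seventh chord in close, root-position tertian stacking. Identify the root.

D-sharp

Stacking in thirds gives D-sharp – F-double-sharp – A-double-sharp – C-double-sharp, so D-sharp is the root — D-sharp augmented major seventh.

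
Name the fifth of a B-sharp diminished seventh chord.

F-sharp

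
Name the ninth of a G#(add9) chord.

A♯

Root of G#(add9) = G♯. The 9th is a major 9th: G♯ up a major 9th → A♯.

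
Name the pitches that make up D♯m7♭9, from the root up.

D#, F#, A#, C#, E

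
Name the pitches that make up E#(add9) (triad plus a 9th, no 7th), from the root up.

E#(add9): added-ninth on E#.
Root: E#
Major 3rd (3rd): G##
Perfect 5th (5th): B#
Major 9th (9th): F##

E# G## B# F##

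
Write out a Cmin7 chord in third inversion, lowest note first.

B♭ – C – E♭ – G

Cmin7 = C–E♭–G–B♭; third inversion → seventh (B♭) lowest.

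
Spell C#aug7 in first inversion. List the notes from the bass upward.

E# – G## – B – C#

C#aug7 = C#–E#–G##–B; first inversion → third (E#) lowest.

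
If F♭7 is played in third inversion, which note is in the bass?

F♭7 in root position is Fb–Ab–Cb–Ebb.
Third inversion places the seventh in the bass, which is Ebb.

Ebb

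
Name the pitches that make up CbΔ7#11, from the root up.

Cb Eb Gb Bb F

CbΔ7#11: major seventh sharp eleven on Cb.
Root: Cb
Major 3rd (3rd): Eb
Perfect 5th (5th): Gb
Major 7th (7th): Bb
Augmented 11th (11th): F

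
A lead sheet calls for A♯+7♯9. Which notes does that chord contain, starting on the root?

A#, C##, E##, G#, B##

Root A#, quality dominant seventh sharp nine sharp five:
- root: A#
- major 3rd: C##
- augmented 5th: E##
- minor 7th: G#
- augmented 9th: B##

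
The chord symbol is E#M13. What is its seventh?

E#M13 is built on E#; its 7th is a major 7th above the root.
A seventh above E uses the letter D, and the major 7th above E# is D##.

D##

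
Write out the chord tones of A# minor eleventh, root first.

A# minor eleventh is a minor eleventh built on A#.
Root: A#
Minor 3rd (3rd): C#
Perfect 5th (5th): E#
Minor 7th (7th): G#
Major 9th (9th): B#
Perfect 11th (11th): D#

A# – C# – E# – G# – B# – D#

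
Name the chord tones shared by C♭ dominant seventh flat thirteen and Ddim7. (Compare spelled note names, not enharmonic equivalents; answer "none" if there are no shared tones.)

Cb

C♭ dominant seventh flat thirteen = Cb, Eb, Gb, Bbb, Abb.
Ddim7 = D, F, Ab, Cb.
Shared: Cb.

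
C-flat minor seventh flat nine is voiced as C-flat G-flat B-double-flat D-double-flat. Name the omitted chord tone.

E-double-flat

C-flat minor seventh flat nine = C-flat, E-double-flat, G-flat, B-double-flat, D-double-flat. The voicing lacks the 3rd (minor 3rd), E-double-flat.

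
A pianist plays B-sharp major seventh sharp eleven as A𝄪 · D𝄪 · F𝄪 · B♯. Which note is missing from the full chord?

E𝄪

The full B-sharp major seventh sharp eleven chord is B♯, D𝄪, F𝄪, A𝄪, E𝄪.
Comparing with the voicing, the augmented 11th (11th) — E𝄪 — is absent.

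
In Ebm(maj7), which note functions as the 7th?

D

Root of Ebm(maj7) = Eb. The 7th is a major 7th: Eb up a major 7th → D.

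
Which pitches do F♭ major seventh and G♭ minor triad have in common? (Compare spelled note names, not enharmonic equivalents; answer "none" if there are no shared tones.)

none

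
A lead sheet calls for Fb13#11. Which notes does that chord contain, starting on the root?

Fb Ab Cb Ebb Gb Bb Db

Root Fb, quality dominant thirteenth sharp eleven:
- root: Fb
- major 3rd: Ab
- perfect 5th: Cb
- minor 7th: Ebb
- major 9th: Gb
- augmented 11th: Bb
- major 13th: Db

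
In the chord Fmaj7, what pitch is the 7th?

Fmaj7 is built on F; its 7th is a major 7th above the root.
A seventh above F uses the letter E, and the major 7th above F is E.

E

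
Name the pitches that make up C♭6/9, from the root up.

Cb  Eb  Gb  Ab  Db

C♭6/9: six-nine on Cb.
Cb — root
Eb — major 3rd
Gb — perfect 5th
Ab — major 6th
Db — major 9th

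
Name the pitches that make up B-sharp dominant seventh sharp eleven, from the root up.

Root B-sharp, quality dominant seventh sharp eleven:
- root: B-sharp
- major 3rd: D-double-sharp
- perfect 5th: F-double-sharp
- minor 7th: A-sharp
- augmented 11th: E-double-sharp

B-sharp, D-double-sharp, F-double-sharp, A-sharp, E-double-sharp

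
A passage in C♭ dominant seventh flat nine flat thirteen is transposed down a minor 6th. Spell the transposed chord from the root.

E♭ G B♭ D♭ F♭ C♭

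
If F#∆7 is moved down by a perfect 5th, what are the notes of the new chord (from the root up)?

F# down a perfect 5th → B. New chord: B major seventh.
- root: B
- major 3rd: D#
- perfect 5th: F#
- major 7th: A#

B D# F# A#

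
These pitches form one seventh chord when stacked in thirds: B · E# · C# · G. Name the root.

C#

Stacking in thirds gives C# – E# – G – B, so C# is the root — C# dominant seventh flat five.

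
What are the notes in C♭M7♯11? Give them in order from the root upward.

C♭M7♯11 is a major seventh sharp eleven built on Cb.
root → Cb
3rd (major 3rd) → Eb
5th (perfect 5th) → Gb
7th (major 7th) → Bb
11th (augmented 11th) → F

Cb, Eb, Gb, Bb, F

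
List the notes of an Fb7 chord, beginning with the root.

Fb7: dominant seventh on Fb.
Fb — root
Ab — major 3rd
Cb — perfect 5th
Ebb — minor 7th

Fb  Ab  Cb  Ebb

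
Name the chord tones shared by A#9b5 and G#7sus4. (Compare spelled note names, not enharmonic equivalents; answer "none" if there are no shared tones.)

A#9b5: A# C## E G# B#
G#7sus4: G# C# D# F#
Common to both → G#.

G#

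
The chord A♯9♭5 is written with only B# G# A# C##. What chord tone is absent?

E

A♯9♭5 = A#, C##, E, G#, B#. The voicing lacks the 5th (diminished 5th), E.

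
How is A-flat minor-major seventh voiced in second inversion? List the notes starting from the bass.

A-flat minor-major seventh = A-flat–C-flat–E-flat–G; second inversion → fifth (E-flat) lowest.

E-flat, G, A-flat, C-flat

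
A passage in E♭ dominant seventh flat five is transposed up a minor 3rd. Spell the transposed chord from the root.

G-flat B-flat D-double-flat F-flat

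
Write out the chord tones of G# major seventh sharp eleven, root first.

G-sharp, B-sharp, D-sharp, F-double-sharp, C-double-sharp

G# major seventh sharp eleven: major seventh sharp eleven on G-sharp.
G-sharp — root
B-sharp — major 3rd
D-sharp — perfect 5th
F-double-sharp — major 7th
C-double-sharp — augmented 11th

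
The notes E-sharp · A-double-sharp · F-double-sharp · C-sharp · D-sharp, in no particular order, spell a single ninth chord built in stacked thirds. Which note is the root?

D-sharp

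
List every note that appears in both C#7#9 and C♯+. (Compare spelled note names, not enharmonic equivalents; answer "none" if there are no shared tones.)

C#7#9 = C#, E#, G#, B, D##.
C♯+ = C#, E#, G##.
Shared: C#, E#.

C# E#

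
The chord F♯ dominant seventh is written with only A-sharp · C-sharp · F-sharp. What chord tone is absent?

The full F♯ dominant seventh chord is F-sharp, A-sharp, C-sharp, E.
Comparing with the voicing, the minor 7th (7th) — E — is absent.

E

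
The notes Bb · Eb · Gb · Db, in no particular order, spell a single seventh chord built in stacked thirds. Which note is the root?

Eb

Stacking in thirds gives Eb – Gb – Bb – Db, so Eb is the root — Eb minor seventh.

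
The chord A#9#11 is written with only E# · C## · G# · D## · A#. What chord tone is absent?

B#

A#9#11 = A#, C##, E#, G#, B#, D##. The voicing lacks the 9th (major 9th), B#.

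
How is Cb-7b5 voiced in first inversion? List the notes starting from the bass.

Ebb, Gbb, Bbb, Cb

In root position, Cb-7b5 is Cb–Ebb–Gbb–Bbb.
First inversion puts the third (Ebb) in the bass.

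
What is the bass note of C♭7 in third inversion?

C♭7 = Cb–Eb–Gb–Bbb. Third inversion → seventh in the bass = Bbb.

Bbb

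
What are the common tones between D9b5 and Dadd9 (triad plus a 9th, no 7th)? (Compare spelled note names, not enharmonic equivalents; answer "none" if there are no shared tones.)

D9b5 = D, F#, Ab, C, E.
Dadd9 = D, F#, A, E.
Shared: D, F#, E.

D, F#, E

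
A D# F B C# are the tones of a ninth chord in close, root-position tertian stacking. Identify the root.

B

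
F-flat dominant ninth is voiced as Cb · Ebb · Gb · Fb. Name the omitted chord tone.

Ab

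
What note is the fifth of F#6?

C#

F#6 is built on F#; its 5th is a perfect 5th above the root.
A fifth above F uses the letter C, and the perfect 5th above F# is C#.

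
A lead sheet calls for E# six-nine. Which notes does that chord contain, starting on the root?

E# six-nine is a six-nine built on E#.
root → E#
3rd (major 3rd) → G##
5th (perfect 5th) → B#
6th (major 6th) → C##
9th (major 9th) → F##

E#, G##, B#, C##, F##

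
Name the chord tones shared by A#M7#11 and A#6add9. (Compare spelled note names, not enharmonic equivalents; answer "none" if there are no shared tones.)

A#M7#11: A# C## E# G## D##
A#6add9: A# C## E# F## B#
Common to both → A#, C##, E#.

A#, C##, E#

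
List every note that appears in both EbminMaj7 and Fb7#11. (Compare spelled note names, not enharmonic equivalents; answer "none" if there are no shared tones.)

B♭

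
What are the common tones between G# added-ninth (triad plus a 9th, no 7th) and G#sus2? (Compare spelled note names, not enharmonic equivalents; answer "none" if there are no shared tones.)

G# added-ninth = G#, B#, D#, A#.
G#sus2 = G#, A#, D#.
Shared: G#, D#, A#.

G#  D#  A#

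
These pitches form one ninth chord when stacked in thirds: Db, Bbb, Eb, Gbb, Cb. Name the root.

Cb

Arranged so that each adjacent pair is a third by letter name: Cb – Eb – Gbb – Bbb – Db.
The bottom of that stack, Cb, is the root (this is Cb dominant ninth flat five).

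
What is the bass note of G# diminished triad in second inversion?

G# diminished triad in root position is G#–B–D.
Second inversion places the fifth in the bass, which is D.

D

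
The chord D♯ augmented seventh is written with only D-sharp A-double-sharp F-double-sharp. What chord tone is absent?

C-sharp

The full D♯ augmented seventh chord is D-sharp, F-double-sharp, A-double-sharp, C-sharp.
Comparing with the voicing, the minor 7th (7th) — C-sharp — is absent.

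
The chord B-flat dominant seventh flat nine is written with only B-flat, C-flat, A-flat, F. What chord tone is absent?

D

The full B-flat dominant seventh flat nine chord is B-flat, D, F, A-flat, C-flat.
Comparing with the voicing, the major 3rd (3rd) — D — is absent.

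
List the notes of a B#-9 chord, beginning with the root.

B#-9 is a minor ninth built on B#.
Root: B#
Minor 3rd (3rd): D#
Perfect 5th (5th): F##
Minor 7th (7th): A#
Major 9th (9th): C##

B# D# F## A# C##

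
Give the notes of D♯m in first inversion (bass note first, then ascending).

D♯m = D#–F#–A#; first inversion → third (F#) lowest.

F# A# D#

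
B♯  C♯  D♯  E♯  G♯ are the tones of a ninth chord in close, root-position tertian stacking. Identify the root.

C♯

Arranged so that each adjacent pair is a third by letter name: C♯ – E♯ – G♯ – B♯ – D♯.
The bottom of that stack, C♯, is the root (this is C♯ major ninth).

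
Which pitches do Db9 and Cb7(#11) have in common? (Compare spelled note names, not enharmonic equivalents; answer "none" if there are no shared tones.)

F, Cb, Eb

Db9 = Db, F, Ab, Cb, Eb.
Cb7(#11) = Cb, Eb, Gb, Bbb, F.
Shared: F, Cb, Eb.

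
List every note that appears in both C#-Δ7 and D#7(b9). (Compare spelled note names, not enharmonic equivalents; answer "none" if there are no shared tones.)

C#-Δ7: C# E G# B#
D#7(b9): D# F## A# C# E
Common to both → C#, E.

C# – E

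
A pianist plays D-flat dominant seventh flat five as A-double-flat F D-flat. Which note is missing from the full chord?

C-flat

D-flat dominant seventh flat five = D-flat, F, A-double-flat, C-flat. The voicing lacks the 7th (minor 7th), C-flat.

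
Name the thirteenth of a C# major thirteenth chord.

A-sharp

Root of C# major thirteenth = C-sharp. The 13th is a major 13th: C-sharp up a major 13th → A-sharp.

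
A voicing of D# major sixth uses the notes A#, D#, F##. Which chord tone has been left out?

B#

The full D# major sixth chord is D#, F##, A#, B#.
Comparing with the voicing, the major 6th (6th) — B# — is absent.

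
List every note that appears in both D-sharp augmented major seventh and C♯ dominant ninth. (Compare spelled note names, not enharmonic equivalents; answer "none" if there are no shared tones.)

D-sharp

D-sharp augmented major seventh: D-sharp F-double-sharp A-double-sharp C-double-sharp
C♯ dominant ninth: C-sharp E-sharp G-sharp B D-sharp
Common to both → D-sharp.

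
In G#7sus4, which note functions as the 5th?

G#7sus4 is built on G#; its 5th is a perfect 5th above the root.
A fifth above G uses the letter D, and the perfect 5th above G# is D#.

D#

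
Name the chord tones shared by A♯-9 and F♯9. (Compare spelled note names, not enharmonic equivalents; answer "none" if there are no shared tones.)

A#, C#, G#

A♯-9 = A#, C#, E#, G#, B#.
F♯9 = F#, A#, C#, E, G#.
Shared: A#, C#, G#.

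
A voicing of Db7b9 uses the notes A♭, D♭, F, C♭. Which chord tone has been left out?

The full Db7b9 chord is D♭, F, A♭, C♭, E𝄫.
Comparing with the voicing, the minor 9th (9th) — E𝄫 — is absent.

E𝄫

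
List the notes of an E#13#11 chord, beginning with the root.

E#13#11: dominant thirteenth sharp eleven on E#.
- root: E#
- major 3rd: G##
- perfect 5th: B#
- minor 7th: D#
- major 9th: F##
- augmented 11th: A##
- major 13th: C##

E#, G##, B#, D#, F##, A##, C##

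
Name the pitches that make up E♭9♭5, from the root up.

Root E♭, quality dominant ninth flat five:
root → E♭
3rd (major 3rd) → G
5th (diminished 5th) → B𝄫
7th (minor 7th) → D♭
9th (major 9th) → F

E♭, G, B𝄫, D♭, F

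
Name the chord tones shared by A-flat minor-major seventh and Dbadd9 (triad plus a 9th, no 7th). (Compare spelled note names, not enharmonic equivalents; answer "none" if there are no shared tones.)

A-flat minor-major seventh = Ab, Cb, Eb, G.
Dbadd9 = Db, F, Ab, Eb.
Shared: Ab, Eb.

Ab Eb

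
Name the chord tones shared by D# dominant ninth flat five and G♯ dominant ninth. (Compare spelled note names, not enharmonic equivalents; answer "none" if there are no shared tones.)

D-sharp

D# dominant ninth flat five: D-sharp F-double-sharp A C-sharp E-sharp
G♯ dominant ninth: G-sharp B-sharp D-sharp F-sharp A-sharp
Common to both → D-sharp.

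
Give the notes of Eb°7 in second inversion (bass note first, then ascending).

Bbb – Dbb – Eb – Gb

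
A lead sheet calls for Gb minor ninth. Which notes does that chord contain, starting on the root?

G-flat, B-double-flat, D-flat, F-flat, A-flat

Root G-flat, quality minor ninth:
G-flat — root
B-double-flat — minor 3rd
D-flat — perfect 5th
F-flat — minor 7th
A-flat — major 9th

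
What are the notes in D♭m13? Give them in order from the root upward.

Db Fb Ab Cb Eb Gb Bb

D♭m13: minor thirteenth on Db.
Db — root
Fb — minor 3rd
Ab — perfect 5th
Cb — minor 7th
Eb — major 9th
Gb — perfect 11th
Bb — major 13th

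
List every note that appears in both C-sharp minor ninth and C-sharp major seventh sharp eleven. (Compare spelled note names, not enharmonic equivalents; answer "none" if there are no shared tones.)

C-sharp minor ninth: C-sharp E G-sharp B D-sharp
C-sharp major seventh sharp eleven: C-sharp E-sharp G-sharp B-sharp F-double-sharp
Common to both → C-sharp, G-sharp.

C-sharp, G-sharp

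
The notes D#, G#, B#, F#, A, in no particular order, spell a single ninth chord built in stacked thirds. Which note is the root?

Stacking in thirds gives G# – B# – D# – F# – A, so G# is the root — G# dominant seventh flat nine.

G#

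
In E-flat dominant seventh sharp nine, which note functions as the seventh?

Db

E-flat dominant seventh sharp nine is built on Eb; its 7th is a minor 7th above the root.
A seventh above E uses the letter D, and the minor 7th above Eb is Db.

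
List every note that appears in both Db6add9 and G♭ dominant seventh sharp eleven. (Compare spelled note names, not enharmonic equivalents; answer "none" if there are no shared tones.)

Db Bb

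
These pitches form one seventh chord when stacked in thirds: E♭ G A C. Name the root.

Stacking in thirds gives A – C – E♭ – G, so A is the root — A half-diminished seventh.

A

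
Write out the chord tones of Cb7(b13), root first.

Cb Eb Gb Bbb Abb

Root Cb, quality dominant seventh flat thirteen:
Root: Cb
Major 3rd (3rd): Eb
Perfect 5th (5th): Gb
Minor 7th (7th): Bbb
Minor 13th (13th): Abb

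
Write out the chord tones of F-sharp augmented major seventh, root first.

F# A# C## E#

F-sharp augmented major seventh: augmented major seventh on F#.
Root: F#
Major 3rd (3rd): A#
Augmented 5th (5th): C##
Major 7th (7th): E#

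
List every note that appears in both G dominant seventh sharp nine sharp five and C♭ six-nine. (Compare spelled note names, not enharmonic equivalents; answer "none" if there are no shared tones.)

none

G dominant seventh sharp nine sharp five = G, B, D-sharp, F, A-sharp.
C♭ six-nine = C-flat, E-flat, G-flat, A-flat, D-flat.
Shared: none.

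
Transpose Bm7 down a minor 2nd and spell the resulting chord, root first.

A# C# E# G#

Transposed root: B → A# (minor 2nd down). So we spell A# minor seventh:
root → A#
3rd (minor 3rd) → C#
5th (perfect 5th) → E#
7th (minor 7th) → G#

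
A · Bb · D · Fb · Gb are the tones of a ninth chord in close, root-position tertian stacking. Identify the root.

Stacking in thirds gives Gb – Bb – D – Fb – A, so Gb is the root — Gb dominant seventh sharp nine sharp five.

Gb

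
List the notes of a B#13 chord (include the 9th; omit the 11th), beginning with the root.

B#, D##, F##, A#, C##, G##

B#13 is a dominant thirteenth built on B#.
B# — root
D## — major 3rd
F## — perfect 5th
A# — minor 7th
C## — major 9th
G## — major 13th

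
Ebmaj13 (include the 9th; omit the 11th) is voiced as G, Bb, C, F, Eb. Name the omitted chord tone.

D

The full Ebmaj13 chord is Eb, G, Bb, D, F, C.
Comparing with the voicing, the major 7th (7th) — D — is absent.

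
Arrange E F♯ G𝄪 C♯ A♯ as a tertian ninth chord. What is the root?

Arranged so that each adjacent pair is a third by letter name: F♯ – A♯ – C♯ – E – G𝄪.
The bottom of that stack, F♯, is the root (this is F♯ dominant seventh sharp nine).

F♯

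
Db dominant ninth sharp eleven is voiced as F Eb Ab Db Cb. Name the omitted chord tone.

The full Db dominant ninth sharp eleven chord is Db, F, Ab, Cb, Eb, G.
Comparing with the voicing, the augmented 11th (11th) — G — is absent.

G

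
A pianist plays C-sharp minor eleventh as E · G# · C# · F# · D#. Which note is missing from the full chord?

B

C-sharp minor eleventh = C#, E, G#, B, D#, F#. The voicing lacks the 7th (minor 7th), B.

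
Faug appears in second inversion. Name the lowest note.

Faug in root position is F–A–C#.
Second inversion places the fifth in the bass, which is C#.

C#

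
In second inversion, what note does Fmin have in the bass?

C

Fmin = F–Ab–C. Second inversion → fifth in the bass = C.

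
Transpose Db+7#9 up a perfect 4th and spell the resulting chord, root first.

Transposed root: D♭ → G♭ (perfect 4th up). So we spell G♭ dominant seventh sharp nine sharp five:
- root: G♭
- major 3rd: B♭
- augmented 5th: D
- minor 7th: F♭
- augmented 9th: A

G♭, B♭, D, F♭, A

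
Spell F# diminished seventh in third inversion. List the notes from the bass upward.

E-flat  F-sharp  A  C

F# diminished seventh = F-sharp–A–C–E-flat; third inversion → seventh (E-flat) lowest.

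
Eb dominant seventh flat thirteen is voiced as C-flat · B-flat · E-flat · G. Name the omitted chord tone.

The full Eb dominant seventh flat thirteen chord is E-flat, G, B-flat, D-flat, C-flat.
Comparing with the voicing, the minor 7th (7th) — D-flat — is absent.

D-flat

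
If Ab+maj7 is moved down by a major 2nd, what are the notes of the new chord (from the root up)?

Gb  Bb  D  F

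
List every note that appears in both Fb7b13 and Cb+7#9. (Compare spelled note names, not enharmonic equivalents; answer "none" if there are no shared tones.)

Cb

Fb7b13: Fb Ab Cb Ebb Dbb
Cb+7#9: Cb Eb G Bbb D
Common to both → Cb.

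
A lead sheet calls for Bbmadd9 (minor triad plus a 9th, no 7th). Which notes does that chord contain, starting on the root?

B♭, D♭, F, C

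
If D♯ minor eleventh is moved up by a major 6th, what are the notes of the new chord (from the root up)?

Transposed root: D-sharp → B-sharp (major 6th up). So we spell B-sharp minor eleventh:
- root: B-sharp
- minor 3rd: D-sharp
- perfect 5th: F-double-sharp
- minor 7th: A-sharp
- major 9th: C-double-sharp
- perfect 11th: E-sharp

B-sharp, D-sharp, F-double-sharp, A-sharp, C-double-sharp, E-sharp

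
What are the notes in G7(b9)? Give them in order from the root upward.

G – B – D – F – Ab

Root G, quality dominant seventh flat nine:
G — root
B — major 3rd
D — perfect 5th
F — minor 7th
Ab — minor 9th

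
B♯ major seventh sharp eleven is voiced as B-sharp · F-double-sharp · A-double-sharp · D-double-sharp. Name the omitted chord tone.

E-double-sharp

B♯ major seventh sharp eleven = B-sharp, D-double-sharp, F-double-sharp, A-double-sharp, E-double-sharp. The voicing lacks the 11th (augmented 11th), E-double-sharp.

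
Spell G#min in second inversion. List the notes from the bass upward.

G#min = G#–B–D#; second inversion → fifth (D#) lowest.

D#, G#, B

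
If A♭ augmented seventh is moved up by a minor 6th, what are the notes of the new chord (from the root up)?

Fb Ab C Ebb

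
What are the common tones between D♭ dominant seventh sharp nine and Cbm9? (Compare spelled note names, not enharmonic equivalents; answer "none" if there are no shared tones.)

Db  Cb

D♭ dominant seventh sharp nine = Db, F, Ab, Cb, E.
Cbm9 = Cb, Ebb, Gb, Bbb, Db.
Shared: Db, Cb.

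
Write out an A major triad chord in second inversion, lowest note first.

E – A – C#

A major triad = A–C#–E; second inversion → fifth (E) lowest.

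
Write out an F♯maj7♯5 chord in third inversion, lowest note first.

F♯maj7♯5 = F#–A#–C##–E#; third inversion → seventh (E#) lowest.

E# F# A# C##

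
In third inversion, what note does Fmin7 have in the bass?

Eb

Fmin7 = F–Ab–C–Eb. Third inversion → seventh in the bass = Eb.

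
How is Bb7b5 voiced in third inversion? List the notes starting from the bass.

Bb7b5 = Bb–D–Fb–Ab; third inversion → seventh (Ab) lowest.

Ab  Bb  D  Fb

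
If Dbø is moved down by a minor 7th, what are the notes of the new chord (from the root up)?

Transposed root: D♭ → E♭ (minor 7th down). So we spell E♭ half-diminished seventh:
E♭ — root
G♭ — minor 3rd
B𝄫 — diminished 5th
D♭ — minor 7th

E♭, G♭, B𝄫, D♭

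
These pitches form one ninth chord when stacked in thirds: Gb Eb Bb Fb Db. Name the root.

Eb

Stacking in thirds gives Eb – Gb – Bb – Db – Fb, so Eb is the root — Eb minor seventh flat nine.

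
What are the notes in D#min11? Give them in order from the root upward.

D#, F#, A#, C#, E#, G#

D#min11 is a minor eleventh built on D#.
- root: D#
- minor 3rd: F#
- perfect 5th: A#
- minor 7th: C#
- major 9th: E#
- perfect 11th: G#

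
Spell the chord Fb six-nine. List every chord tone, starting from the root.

Root F-flat, quality six-nine:
root → F-flat
3rd (major 3rd) → A-flat
5th (perfect 5th) → C-flat
6th (major 6th) → D-flat
9th (major 9th) → G-flat

F-flat, A-flat, C-flat, D-flat, G-flat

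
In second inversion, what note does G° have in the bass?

G° = G–Bb–Db. Second inversion → fifth in the bass = Db.

Db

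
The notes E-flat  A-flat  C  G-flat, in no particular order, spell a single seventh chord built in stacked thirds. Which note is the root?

Stacking in thirds gives A-flat – C – E-flat – G-flat, so A-flat is the root — A-flat dominant seventh.

A-flat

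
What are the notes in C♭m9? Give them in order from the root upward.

Cb  Ebb  Gb  Bbb  Db

C♭m9 is a minor ninth built on Cb.
root → Cb
3rd (minor 3rd) → Ebb
5th (perfect 5th) → Gb
7th (minor 7th) → Bbb
9th (major 9th) → Db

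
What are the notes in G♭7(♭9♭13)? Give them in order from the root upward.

Gb, Bb, Db, Fb, Abb, Ebb

Root Gb, quality dominant seventh flat nine flat thirteen:
Root: Gb
Major 3rd (3rd): Bb
Perfect 5th (5th): Db
Minor 7th (7th): Fb
Minor 9th (9th): Abb
Minor 13th (13th): Ebb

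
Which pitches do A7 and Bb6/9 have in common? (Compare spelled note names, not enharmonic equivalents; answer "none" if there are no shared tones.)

A7: A C# E G
Bb6/9: Bb D F G C
Common to both → G.

G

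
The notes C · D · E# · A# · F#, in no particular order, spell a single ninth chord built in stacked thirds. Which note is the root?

Arranged so that each adjacent pair is a third by letter name: D – F# – A# – C – E#.
The bottom of that stack, D, is the root (this is D dominant seventh sharp nine sharp five).

D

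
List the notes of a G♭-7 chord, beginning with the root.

G♭-7: minor seventh on Gb.
Root: Gb
Minor 3rd (3rd): Bbb
Perfect 5th (5th): Db
Minor 7th (7th): Fb

Gb  Bbb  Db  Fb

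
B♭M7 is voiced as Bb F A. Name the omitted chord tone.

D

B♭M7 = Bb, D, F, A. The voicing lacks the 3rd (major 3rd), D.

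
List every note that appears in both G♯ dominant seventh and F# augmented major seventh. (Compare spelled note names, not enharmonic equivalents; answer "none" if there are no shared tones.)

G♯ dominant seventh = G-sharp, B-sharp, D-sharp, F-sharp.
F# augmented major seventh = F-sharp, A-sharp, C-double-sharp, E-sharp.
Shared: F-sharp.

F-sharp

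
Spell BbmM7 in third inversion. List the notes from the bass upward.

A, Bb, Db, F

In root position, BbmM7 is Bb–Db–F–A.
Third inversion puts the seventh (A) in the bass.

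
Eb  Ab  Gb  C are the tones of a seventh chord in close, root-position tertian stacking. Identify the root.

Ab

Stacking in thirds gives Ab – C – Eb – Gb, so Ab is the root — Ab dominant seventh.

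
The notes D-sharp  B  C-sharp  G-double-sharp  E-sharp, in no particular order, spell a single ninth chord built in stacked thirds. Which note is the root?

C-sharp

Stacking in thirds gives C-sharp – E-sharp – G-double-sharp – B – D-sharp, so C-sharp is the root — C-sharp dominant ninth sharp five.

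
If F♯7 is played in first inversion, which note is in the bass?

A♯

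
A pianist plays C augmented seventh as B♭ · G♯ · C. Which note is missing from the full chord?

The full C augmented seventh chord is C, E, G♯, B♭.
Comparing with the voicing, the major 3rd (3rd) — E — is absent.

E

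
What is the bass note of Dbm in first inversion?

Dbm in root position is Db–Fb–Ab.
First inversion places the third in the bass, which is Fb.

Fb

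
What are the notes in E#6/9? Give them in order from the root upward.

Root E#, quality six-nine:
- root: E#
- major 3rd: G##
- perfect 5th: B#
- major 6th: C##
- major 9th: F##

E#, G##, B#, C##, F##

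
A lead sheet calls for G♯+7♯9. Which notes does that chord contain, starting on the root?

G#, B#, D##, F#, A##

G♯+7♯9 is a dominant seventh sharp nine sharp five built on G#.
G# — root
B# — major 3rd
D## — augmented 5th
F# — minor 7th
A## — augmented 9th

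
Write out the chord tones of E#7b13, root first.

E# – G## – B# – D# – C#

E#7b13 is a dominant seventh flat thirteen built on E#.
Root: E#
Major 3rd (3rd): G##
Perfect 5th (5th): B#
Minor 7th (7th): D#
Minor 13th (13th): C#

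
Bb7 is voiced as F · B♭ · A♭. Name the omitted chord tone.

The full Bb7 chord is B♭, D, F, A♭.
Comparing with the voicing, the major 3rd (3rd) — D — is absent.

D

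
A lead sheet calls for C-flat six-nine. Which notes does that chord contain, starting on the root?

C-flat  E-flat  G-flat  A-flat  D-flat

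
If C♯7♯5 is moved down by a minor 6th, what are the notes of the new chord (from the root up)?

E#  G##  B##  D#

Transposed root: C# → E# (minor 6th down). So we spell E# augmented seventh:
- root: E#
- major 3rd: G##
- augmented 5th: B##
- minor 7th: D#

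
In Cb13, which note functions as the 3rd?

Eb

Root of Cb13 = Cb. The 3rd is a major 3rd: Cb up a major 3rd → Eb.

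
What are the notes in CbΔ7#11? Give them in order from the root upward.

CbΔ7#11: major seventh sharp eleven on Cb.
Root: Cb
Major 3rd (3rd): Eb
Perfect 5th (5th): Gb
Major 7th (7th): Bb
Augmented 11th (11th): F

Cb – Eb – Gb – Bb – F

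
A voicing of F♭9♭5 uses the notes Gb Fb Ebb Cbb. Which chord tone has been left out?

F♭9♭5 = Fb, Ab, Cbb, Ebb, Gb. The voicing lacks the 3rd (major 3rd), Ab.

Ab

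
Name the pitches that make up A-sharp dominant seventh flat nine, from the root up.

A-sharp – C-double-sharp – E-sharp – G-sharp – B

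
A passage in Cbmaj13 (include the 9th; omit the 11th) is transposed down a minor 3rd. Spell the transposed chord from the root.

Ab, C, Eb, G, Bb, F

A minor 3rd down from Cb is Ab, so the new chord is Ab major thirteenth.
Ab — root
C — major 3rd
Eb — perfect 5th
G — major 7th
Bb — major 9th
F — major 13th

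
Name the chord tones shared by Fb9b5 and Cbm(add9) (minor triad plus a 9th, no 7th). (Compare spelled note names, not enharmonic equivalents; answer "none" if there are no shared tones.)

Fb9b5 = F♭, A♭, C𝄫, E𝄫, G♭.
Cbm(add9) = C♭, E𝄫, G♭, D♭.
Shared: E𝄫, G♭.

E𝄫, G♭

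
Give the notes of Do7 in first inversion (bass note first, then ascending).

Do7 = D–F–Ab–Cb; first inversion → third (F) lowest.

F – Ab – Cb – D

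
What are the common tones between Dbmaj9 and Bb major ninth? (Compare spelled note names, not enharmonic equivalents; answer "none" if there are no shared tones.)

F – C

Dbmaj9: D♭ F A♭ C E♭
Bb major ninth: B♭ D F A C
Common to both → F, C.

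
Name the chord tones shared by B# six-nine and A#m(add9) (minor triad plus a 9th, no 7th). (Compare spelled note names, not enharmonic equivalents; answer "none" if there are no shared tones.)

B# six-nine: B# D## F## G## C##
A#m(add9): A# C# E# B#
Common to both → B#.

B#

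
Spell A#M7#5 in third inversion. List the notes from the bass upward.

A#M7#5 = A#–C##–E##–G##; third inversion → seventh (G##) lowest.

G##  A#  C##  E##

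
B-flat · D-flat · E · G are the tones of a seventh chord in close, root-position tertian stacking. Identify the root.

E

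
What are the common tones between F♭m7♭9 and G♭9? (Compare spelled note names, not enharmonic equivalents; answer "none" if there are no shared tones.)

Fb

F♭m7♭9 = Fb, Abb, Cb, Ebb, Gbb.
G♭9 = Gb, Bb, Db, Fb, Ab.
Shared: Fb.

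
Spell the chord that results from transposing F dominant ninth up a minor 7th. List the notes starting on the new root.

Transposed root: F → E-flat (minor 7th up). So we spell E-flat dominant ninth:
Root: E-flat
Major 3rd (3rd): G
Perfect 5th (5th): B-flat
Minor 7th (7th): D-flat
Major 9th (9th): F

E-flat G B-flat D-flat F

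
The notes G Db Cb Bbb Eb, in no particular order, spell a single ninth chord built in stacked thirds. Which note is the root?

Arranged so that each adjacent pair is a third by letter name: Cb – Eb – G – Bbb – Db.
The bottom of that stack, Cb, is the root (this is Cb dominant ninth sharp five).

Cb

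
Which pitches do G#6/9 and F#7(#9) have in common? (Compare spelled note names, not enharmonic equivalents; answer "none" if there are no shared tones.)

A#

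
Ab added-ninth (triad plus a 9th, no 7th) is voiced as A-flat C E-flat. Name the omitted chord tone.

B-flat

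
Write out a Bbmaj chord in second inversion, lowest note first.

In root position, Bbmaj is B♭–D–F.
Second inversion puts the fifth (F) in the bass.

F – B♭ – D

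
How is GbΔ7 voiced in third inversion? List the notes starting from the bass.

F, G♭, B♭, D♭

In root position, GbΔ7 is G♭–B♭–D♭–F.
Third inversion puts the seventh (F) in the bass.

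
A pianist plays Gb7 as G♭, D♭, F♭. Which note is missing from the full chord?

B♭

The full Gb7 chord is G♭, B♭, D♭, F♭.
Comparing with the voicing, the major 3rd (3rd) — B♭ — is absent.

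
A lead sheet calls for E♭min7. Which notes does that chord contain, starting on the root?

E♭min7: minor seventh on Eb.
root → Eb
3rd (minor 3rd) → Gb
5th (perfect 5th) → Bb
7th (minor 7th) → Db

Eb, Gb, Bb, Db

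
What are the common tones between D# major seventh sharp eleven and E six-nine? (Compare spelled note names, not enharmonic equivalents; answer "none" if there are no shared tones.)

none

D# major seventh sharp eleven = D#, F##, A#, C##, G##.
E six-nine = E, G#, B, C#, F#.
Shared: none.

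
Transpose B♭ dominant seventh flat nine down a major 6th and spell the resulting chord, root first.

D-flat – F – A-flat – C-flat – E-double-flat

B-flat down a major 6th → D-flat. New chord: D-flat dominant seventh flat nine.
D-flat — root
F — major 3rd
A-flat — perfect 5th
C-flat — minor 7th
E-double-flat — minor 9th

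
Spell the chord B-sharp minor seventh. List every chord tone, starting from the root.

B-sharp minor seventh: minor seventh on B#.
- root: B#
- minor 3rd: D#
- perfect 5th: F##
- minor 7th: A#

B#, D#, F##, A#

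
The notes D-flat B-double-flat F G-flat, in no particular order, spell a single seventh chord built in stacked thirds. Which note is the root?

Arranged so that each adjacent pair is a third by letter name: G-flat – B-double-flat – D-flat – F.
The bottom of that stack, G-flat, is the root (this is G-flat minor-major seventh).

G-flat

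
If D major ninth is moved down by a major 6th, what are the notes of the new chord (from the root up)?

A major 6th down from D is F, so the new chord is F major ninth.
Root: F
Major 3rd (3rd): A
Perfect 5th (5th): C
Major 7th (7th): E
Major 9th (9th): G

F, A, C, E, G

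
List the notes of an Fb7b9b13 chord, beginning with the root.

Fb7b9b13: dominant seventh flat nine flat thirteen on F♭.
- root: F♭
- major 3rd: A♭
- perfect 5th: C♭
- minor 7th: E𝄫
- minor 9th: G𝄫
- minor 13th: D𝄫

F♭  A♭  C♭  E𝄫  G𝄫  D𝄫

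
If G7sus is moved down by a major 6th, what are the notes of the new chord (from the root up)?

B♭, E♭, F, A♭

G down a major 6th → B♭. New chord: B♭ dominant seventh suspended fourth.
root → B♭
4th (perfect 4th) → E♭
5th (perfect 5th) → F
7th (minor 7th) → A♭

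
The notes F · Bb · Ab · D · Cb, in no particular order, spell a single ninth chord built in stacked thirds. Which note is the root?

Bb

Stacking in thirds gives Bb – D – F – Ab – Cb, so Bb is the root — Bb dominant seventh flat nine.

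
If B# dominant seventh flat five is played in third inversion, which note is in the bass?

B# dominant seventh flat five in root position is B#–D##–F#–A#.
Third inversion places the seventh in the bass, which is A#.

A#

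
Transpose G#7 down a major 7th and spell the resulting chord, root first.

A  C#  E  G

A major 7th down from G# is A, so the new chord is A dominant seventh.
- root: A
- major 3rd: C#
- perfect 5th: E
- minor 7th: G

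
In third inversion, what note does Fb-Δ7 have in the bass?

Fb-Δ7 = Fb–Abb–Cb–Eb. Third inversion → seventh in the bass = Eb.

Eb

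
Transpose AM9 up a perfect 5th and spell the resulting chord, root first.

A up a perfect 5th → E. New chord: E major ninth.
- root: E
- major 3rd: G#
- perfect 5th: B
- major 7th: D#
- major 9th: F#

E, G#, B, D#, F#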